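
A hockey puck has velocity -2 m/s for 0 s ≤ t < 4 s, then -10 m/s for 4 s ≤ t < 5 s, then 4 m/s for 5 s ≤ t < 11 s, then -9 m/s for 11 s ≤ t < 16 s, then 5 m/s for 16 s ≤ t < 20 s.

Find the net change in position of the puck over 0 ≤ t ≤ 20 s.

Displacement is the signed area under the v-t curve.
0–4 s: -2 × 4 = -8 m
4–5 s: -10 × 1 = -10 m
5–11 s: 4 × 6 = 24 m
11–16 s: -9 × 5 = -45 m
16–20 s: 5 × 4 = 20 m
Net displacement = -19 m

-19 m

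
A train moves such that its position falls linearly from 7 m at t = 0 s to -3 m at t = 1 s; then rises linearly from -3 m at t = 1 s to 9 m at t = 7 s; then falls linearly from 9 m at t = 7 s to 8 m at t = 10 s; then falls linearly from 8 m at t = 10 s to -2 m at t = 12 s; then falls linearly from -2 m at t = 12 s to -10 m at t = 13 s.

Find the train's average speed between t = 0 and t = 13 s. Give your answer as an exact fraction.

41/13 m/s

Average speed = (total path length)/(elapsed time); on a piecewise-linear x-t graph the path length is Σ|Δx|.
0–1 s: |Δx| = |-3 − 7| = 10 m
1–7 s: |Δx| = |9 − -3| = 12 m
7–10 s: |Δx| = |8 − 9| = 1 m
10–12 s: |Δx| = |-2 − 8| = 10 m
12–13 s: |Δx| = |-10 − -2| = 8 m
Total path = 41 m; average speed = 41/13 = 41/13 m/s.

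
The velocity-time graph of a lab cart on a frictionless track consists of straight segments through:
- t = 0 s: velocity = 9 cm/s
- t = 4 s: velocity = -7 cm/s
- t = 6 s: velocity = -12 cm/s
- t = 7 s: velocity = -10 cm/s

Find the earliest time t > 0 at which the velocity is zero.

v changes sign on 0–4 s (from 9 to -7); the graph is linear there, so v = 0 at t = 0 + (-9)·(4 − 0)/(-7 − 9) = 2.25 s.

t = 2.25 s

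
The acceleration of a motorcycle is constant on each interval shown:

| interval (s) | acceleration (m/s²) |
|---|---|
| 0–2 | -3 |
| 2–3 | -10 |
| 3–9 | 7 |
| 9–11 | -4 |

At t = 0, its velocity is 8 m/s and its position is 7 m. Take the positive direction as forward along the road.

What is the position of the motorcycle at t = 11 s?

On each constant-a segment, Δv = aΔt and Δx = v₀Δt + ½aΔt²; chain segment to segment.
0–2 s: v starts 8 m/s; Δx = 8·2 + ½·-3·2² = 10 m; v ends 2 m/s.
2–3 s: v starts 2 m/s; Δx = 2·1 + ½·-10·1² = -3 m; v ends -8 m/s.
3–9 s: v starts -8 m/s; Δx = -8·6 + ½·7·6² = 78 m; v ends 34 m/s.
9–11 s: v starts 34 m/s; Δx = 34·2 + ½·-4·2² = 60 m; v ends 26 m/s.
x(11) = 7 + Σ Δx = 152 m.

152 m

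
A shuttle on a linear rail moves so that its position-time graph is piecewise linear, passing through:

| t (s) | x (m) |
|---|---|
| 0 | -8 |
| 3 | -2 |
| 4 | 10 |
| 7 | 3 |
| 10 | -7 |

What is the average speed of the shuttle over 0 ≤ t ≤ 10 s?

3.5 m/s

Average speed = (total path length)/(elapsed time); on a piecewise-linear x-t graph the path length is Σ|Δx|.
0–3 s: |Δx| = |-2 − -8| = 6 m
3–4 s: |Δx| = |10 − -2| = 12 m
4–7 s: |Δx| = |3 − 10| = 7 m
7–10 s: |Δx| = |-7 − 3| = 10 m
Total path = 35 m; average speed = 35/10 = 3.5 m/s.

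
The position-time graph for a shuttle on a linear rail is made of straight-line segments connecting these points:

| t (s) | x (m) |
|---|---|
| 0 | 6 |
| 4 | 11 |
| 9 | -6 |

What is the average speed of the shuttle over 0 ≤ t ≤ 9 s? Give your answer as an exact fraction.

Average speed = (total path length)/(elapsed time); on a piecewise-linear x-t graph the path length is Σ|Δx|.
0–4 s: |Δx| = |11 − 6| = 5 m
4–9 s: |Δx| = |-6 − 11| = 17 m
Total path = 22 m; average speed = 22/9 = 22/9 m/s.

22/9 m/s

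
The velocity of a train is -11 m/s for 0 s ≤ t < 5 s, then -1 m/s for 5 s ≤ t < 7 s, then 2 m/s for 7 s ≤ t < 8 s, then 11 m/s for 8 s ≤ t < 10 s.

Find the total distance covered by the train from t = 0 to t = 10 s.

Distance (not displacement) is the total path length: add the absolute areas under v-t.
0–5 s: |-11| × 5 = 55 m
5–7 s: |-1| × 2 = 2 m
7–8 s: |2| × 1 = 2 m
8–10 s: |11| × 2 = 22 m
Total distance = 81 m

81 m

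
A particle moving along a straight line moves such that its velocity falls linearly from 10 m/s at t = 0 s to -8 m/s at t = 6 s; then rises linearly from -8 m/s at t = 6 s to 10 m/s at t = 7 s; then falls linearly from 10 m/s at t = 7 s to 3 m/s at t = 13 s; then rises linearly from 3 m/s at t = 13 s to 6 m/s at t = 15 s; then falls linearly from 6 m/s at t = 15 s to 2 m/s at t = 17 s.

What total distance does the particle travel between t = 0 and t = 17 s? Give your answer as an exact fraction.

Total distance travelled is ∫|v| dt — sum the magnitudes of each area piece.
0–6 s: v = 0 at t = 10/3 s; triangle areas 50/3 + 32/3 = 82/3 m
6–7 s: v = 0 at t = 58/9 s; triangle areas 16/9 + 25/9 = 41/9 m
7–13 s: |½(10 + 3)(6)| = 39 m
13–15 s: |½(3 + 6)(2)| = 9 m
15–17 s: |½(6 + 2)(2)| = 8 m
Total distance = 791/9 m

791/9 m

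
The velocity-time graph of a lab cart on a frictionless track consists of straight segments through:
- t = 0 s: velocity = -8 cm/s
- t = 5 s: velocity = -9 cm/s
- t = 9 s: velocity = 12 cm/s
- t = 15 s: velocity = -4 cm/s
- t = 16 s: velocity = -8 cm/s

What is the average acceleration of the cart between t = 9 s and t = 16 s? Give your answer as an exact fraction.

Average acceleration = Δv/Δt = (-8 − 12)/(16 − 9) = -20/7 cm/s².

-20/7 cm/s²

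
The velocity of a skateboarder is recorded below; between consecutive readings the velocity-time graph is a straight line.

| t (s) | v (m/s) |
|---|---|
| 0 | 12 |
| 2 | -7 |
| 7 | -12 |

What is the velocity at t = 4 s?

-9 m/s

On 2–7 s the graph is linear from -7 to -12 m/s: v(4) = -7 + (-12 − -7)·(4 − 2)/(7 − 2) = -9 m/s.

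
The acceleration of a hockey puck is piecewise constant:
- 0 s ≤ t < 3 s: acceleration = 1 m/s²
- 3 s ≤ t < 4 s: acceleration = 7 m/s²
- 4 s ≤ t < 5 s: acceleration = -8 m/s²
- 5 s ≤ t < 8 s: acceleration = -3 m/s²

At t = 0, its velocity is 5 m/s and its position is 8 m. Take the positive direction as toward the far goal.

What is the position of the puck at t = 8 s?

On each constant-a segment, Δv = aΔt and Δx = v₀Δt + ½aΔt²; chain segment to segment.
0–3 s: v starts 5 m/s; Δx = 5·3 + ½·1·3² = 19.5 m; v ends 8 m/s.
3–4 s: v starts 8 m/s; Δx = 8·1 + ½·7·1² = 11.5 m; v ends 15 m/s.
4–5 s: v starts 15 m/s; Δx = 15·1 + ½·-8·1² = 11 m; v ends 7 m/s.
5–8 s: v starts 7 m/s; Δx = 7·3 + ½·-3·3² = 7.5 m; v ends -2 m/s.
x(8) = 8 + Σ Δx = 57.5 m.

57.5 m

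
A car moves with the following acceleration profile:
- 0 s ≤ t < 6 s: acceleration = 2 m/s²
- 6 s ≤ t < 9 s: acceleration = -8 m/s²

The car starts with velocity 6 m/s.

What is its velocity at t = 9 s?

Δv equals the area under the a-t graph; then v = v₀ + Δv.
0–6 s: 2 × 6 = 12 m/s
6–9 s: -8 × 3 = -24 m/s
Δv = -12 m/s, so v(9) = 6 + (-12) = -6 m/s.

-6 m/s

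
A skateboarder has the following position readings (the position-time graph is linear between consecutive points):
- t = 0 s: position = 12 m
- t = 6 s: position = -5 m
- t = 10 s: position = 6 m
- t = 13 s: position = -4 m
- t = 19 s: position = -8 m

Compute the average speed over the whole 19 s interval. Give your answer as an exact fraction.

42/19 m/s

Average speed = (total path length)/(elapsed time); on a piecewise-linear x-t graph the path length is Σ|Δx|.
0–6 s: |Δx| = |-5 − 12| = 17 m
6–10 s: |Δx| = |6 − -5| = 11 m
10–13 s: |Δx| = |-4 − 6| = 10 m
13–19 s: |Δx| = |-8 − -4| = 4 m
Total path = 42 m; average speed = 42/19 = 42/19 m/s.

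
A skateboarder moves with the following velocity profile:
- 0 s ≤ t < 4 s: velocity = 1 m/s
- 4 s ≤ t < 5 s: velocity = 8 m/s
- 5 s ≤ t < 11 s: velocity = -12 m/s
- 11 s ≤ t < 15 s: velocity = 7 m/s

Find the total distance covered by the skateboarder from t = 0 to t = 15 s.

Distance (not displacement) is the total path length: add the absolute areas under v-t.
0–4 s: |1| × 4 = 4 m
4–5 s: |8| × 1 = 8 m
5–11 s: |-12| × 6 = 72 m
11–15 s: |7| × 4 = 28 m
Total distance = 112 m

112 m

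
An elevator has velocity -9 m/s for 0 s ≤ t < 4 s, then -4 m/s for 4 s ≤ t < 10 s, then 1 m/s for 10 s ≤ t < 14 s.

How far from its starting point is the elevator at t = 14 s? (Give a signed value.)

-56 m

Displacement is the signed area under the v-t curve.
0–4 s: -9 × 4 = -36 m
4–10 s: -4 × 6 = -24 m
10–14 s: 1 × 4 = 4 m
Net displacement = -56 m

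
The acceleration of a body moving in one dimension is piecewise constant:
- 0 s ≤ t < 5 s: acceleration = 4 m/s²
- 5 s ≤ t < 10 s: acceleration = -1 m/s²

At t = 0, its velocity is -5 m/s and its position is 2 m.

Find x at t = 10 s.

On each constant-a segment, Δv = aΔt and Δx = v₀Δt + ½aΔt²; chain segment to segment.
0–5 s: v starts -5 m/s; Δx = -5·5 + ½·4·5² = 25 m; v ends 15 m/s.
5–10 s: v starts 15 m/s; Δx = 15·5 + ½·-1·5² = 62.5 m; v ends 10 m/s.
x(10) = 2 + Σ Δx = 89.5 m.

89.5 m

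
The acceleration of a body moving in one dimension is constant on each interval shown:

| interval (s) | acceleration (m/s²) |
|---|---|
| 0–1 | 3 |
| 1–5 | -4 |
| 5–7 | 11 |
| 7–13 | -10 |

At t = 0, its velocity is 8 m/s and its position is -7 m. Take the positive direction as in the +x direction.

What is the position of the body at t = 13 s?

On each constant-a segment, Δv = aΔt and Δx = v₀Δt + ½aΔt²; chain segment to segment.
0–1 s: v starts 8 m/s; Δx = 8·1 + ½·3·1² = 9.5 m; v ends 11 m/s.
1–5 s: v starts 11 m/s; Δx = 11·4 + ½·-4·4² = 12 m; v ends -5 m/s.
5–7 s: v starts -5 m/s; Δx = -5·2 + ½·11·2² = 12 m; v ends 17 m/s.
7–13 s: v starts 17 m/s; Δx = 17·6 + ½·-10·6² = -78 m; v ends -43 m/s.
x(13) = -7 + Σ Δx = -51.5 m.

-51.5 m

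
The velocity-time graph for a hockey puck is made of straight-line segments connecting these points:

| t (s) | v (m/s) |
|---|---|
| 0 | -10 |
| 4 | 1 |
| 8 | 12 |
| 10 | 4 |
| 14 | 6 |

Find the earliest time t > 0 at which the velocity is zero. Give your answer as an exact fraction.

t = 40/11 s

v changes sign on 0–4 s (from -10 to 1); the graph is linear there, so v = 0 at t = 0 + (10)·(4 − 0)/(1 − -10) = 40/11 s.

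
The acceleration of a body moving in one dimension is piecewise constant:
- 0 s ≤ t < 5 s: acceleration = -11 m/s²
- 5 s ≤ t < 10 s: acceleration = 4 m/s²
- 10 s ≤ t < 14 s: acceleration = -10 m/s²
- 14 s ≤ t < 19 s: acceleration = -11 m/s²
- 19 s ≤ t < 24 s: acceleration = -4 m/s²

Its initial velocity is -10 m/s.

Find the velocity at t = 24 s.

Δv equals the area under the a-t graph; then v = v₀ + Δv.
0–5 s: -11 × 5 = -55 m/s
5–10 s: 4 × 5 = 20 m/s
10–14 s: -10 × 4 = -40 m/s
14–19 s: -11 × 5 = -55 m/s
19–24 s: -4 × 5 = -20 m/s
Δv = -150 m/s, so v(24) = -10 + (-150) = -160 m/s.

-160 m/s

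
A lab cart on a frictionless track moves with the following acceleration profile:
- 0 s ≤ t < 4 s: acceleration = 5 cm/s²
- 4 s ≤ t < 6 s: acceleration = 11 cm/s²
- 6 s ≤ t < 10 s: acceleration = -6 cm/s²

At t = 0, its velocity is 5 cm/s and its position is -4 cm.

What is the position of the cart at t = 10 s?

On each constant-a segment, Δv = aΔt and Δx = v₀Δt + ½aΔt²; chain segment to segment.
0–4 s: v starts 5 cm/s; Δx = 5·4 + ½·5·4² = 60 cm; v ends 25 cm/s.
4–6 s: v starts 25 cm/s; Δx = 25·2 + ½·11·2² = 72 cm; v ends 47 cm/s.
6–10 s: v starts 47 cm/s; Δx = 47·4 + ½·-6·4² = 140 cm; v ends 23 cm/s.
x(10) = -4 + Σ Δx = 268 cm.

268 cm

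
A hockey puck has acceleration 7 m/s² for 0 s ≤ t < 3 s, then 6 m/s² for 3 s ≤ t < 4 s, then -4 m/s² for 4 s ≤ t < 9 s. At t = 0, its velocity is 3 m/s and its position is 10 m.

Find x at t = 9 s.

177.5 m

On each constant-a segment, Δv = aΔt and Δx = v₀Δt + ½aΔt²; chain segment to segment.
0–3 s: v starts 3 m/s; Δx = 3·3 + ½·7·3² = 40.5 m; v ends 24 m/s.
3–4 s: v starts 24 m/s; Δx = 24·1 + ½·6·1² = 27 m; v ends 30 m/s.
4–9 s: v starts 30 m/s; Δx = 30·5 + ½·-4·5² = 100 m; v ends 10 m/s.
x(9) = 10 + Σ Δx = 177.5 m.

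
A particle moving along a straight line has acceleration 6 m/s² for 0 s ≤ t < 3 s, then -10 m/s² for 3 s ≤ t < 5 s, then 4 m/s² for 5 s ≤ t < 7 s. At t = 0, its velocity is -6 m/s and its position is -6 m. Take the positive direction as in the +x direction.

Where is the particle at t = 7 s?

-1 m

On each constant-a segment, Δv = aΔt and Δx = v₀Δt + ½aΔt²; chain segment to segment.
0–3 s: v starts -6 m/s; Δx = -6·3 + ½·6·3² = 9 m; v ends 12 m/s.
3–5 s: v starts 12 m/s; Δx = 12·2 + ½·-10·2² = 4 m; v ends -8 m/s.
5–7 s: v starts -8 m/s; Δx = -8·2 + ½·4·2² = -8 m; v ends 0 m/s.
x(7) = -6 + Σ Δx = -1 m.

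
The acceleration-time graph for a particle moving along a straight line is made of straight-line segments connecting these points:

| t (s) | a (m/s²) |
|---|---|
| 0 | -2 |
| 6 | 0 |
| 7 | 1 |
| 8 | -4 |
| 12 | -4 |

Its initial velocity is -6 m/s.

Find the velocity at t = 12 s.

Δv equals the area under the a-t graph; then v = v₀ + Δv.
0–6 s: ½(-2 + 0)(6) = -6 m/s
6–7 s: ½(0 + 1)(1) = 0.5 m/s
7–8 s: ½(1 + -4)(1) = -1.5 m/s
8–12 s: -4 × 4 = -16 m/s
Δv = -23 m/s, so v(12) = -6 + (-23) = -29 m/s.

-29 m/s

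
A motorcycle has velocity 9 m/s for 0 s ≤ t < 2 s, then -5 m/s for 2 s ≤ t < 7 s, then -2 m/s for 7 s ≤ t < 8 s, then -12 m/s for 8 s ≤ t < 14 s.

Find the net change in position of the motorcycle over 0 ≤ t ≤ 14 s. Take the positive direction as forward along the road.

Displacement is the signed area under the v-t curve.
0–2 s: 9 × 2 = 18 m
2–7 s: -5 × 5 = -25 m
7–8 s: -2 × 1 = -2 m
8–14 s: -12 × 6 = -72 m
Net displacement = -81 m

-81 m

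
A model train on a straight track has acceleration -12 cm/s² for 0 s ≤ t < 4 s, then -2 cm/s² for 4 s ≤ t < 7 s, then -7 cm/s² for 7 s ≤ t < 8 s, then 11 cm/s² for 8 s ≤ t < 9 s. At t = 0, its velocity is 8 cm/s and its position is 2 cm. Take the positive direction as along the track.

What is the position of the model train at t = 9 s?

-288 cm

On each constant-a segment, Δv = aΔt and Δx = v₀Δt + ½aΔt²; chain segment to segment.
0–4 s: v starts 8 cm/s; Δx = 8·4 + ½·-12·4² = -64 cm; v ends -40 cm/s.
4–7 s: v starts -40 cm/s; Δx = -40·3 + ½·-2·3² = -129 cm; v ends -46 cm/s.
7–8 s: v starts -46 cm/s; Δx = -46·1 + ½·-7·1² = -49.5 cm; v ends -53 cm/s.
8–9 s: v starts -53 cm/s; Δx = -53·1 + ½·11·1² = -47.5 cm; v ends -42 cm/s.
x(9) = 2 + Σ Δx = -288 cm.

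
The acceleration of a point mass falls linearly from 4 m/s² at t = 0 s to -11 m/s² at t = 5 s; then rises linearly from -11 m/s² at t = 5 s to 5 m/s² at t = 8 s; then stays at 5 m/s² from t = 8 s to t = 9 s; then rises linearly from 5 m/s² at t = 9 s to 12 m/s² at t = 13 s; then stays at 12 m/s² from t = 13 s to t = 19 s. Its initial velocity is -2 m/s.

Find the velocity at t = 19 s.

82.5 m/s

Δv equals the area under the a-t graph; then v = v₀ + Δv.
0–5 s: ½(4 + -11)(5) = -17.5 m/s
5–8 s: ½(-11 + 5)(3) = -9 m/s
8–9 s: 5 × 1 = 5 m/s
9–13 s: ½(5 + 12)(4) = 34 m/s
13–19 s: 12 × 6 = 72 m/s
Δv = 84.5 m/s, so v(19) = -2 + (84.5) = 82.5 m/s.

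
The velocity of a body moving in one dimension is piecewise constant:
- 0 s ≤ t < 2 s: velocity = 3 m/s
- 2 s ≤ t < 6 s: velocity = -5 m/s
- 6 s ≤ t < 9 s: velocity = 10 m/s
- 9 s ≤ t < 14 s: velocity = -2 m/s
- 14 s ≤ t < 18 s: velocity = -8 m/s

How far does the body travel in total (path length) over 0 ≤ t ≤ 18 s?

98 m

Distance (not displacement) is the total path length: add the absolute areas under v-t.
0–2 s: |3| × 2 = 6 m
2–6 s: |-5| × 4 = 20 m
6–9 s: |10| × 3 = 30 m
9–14 s: |-2| × 5 = 10 m
14–18 s: |-8| × 4 = 32 m
Total distance = 98 m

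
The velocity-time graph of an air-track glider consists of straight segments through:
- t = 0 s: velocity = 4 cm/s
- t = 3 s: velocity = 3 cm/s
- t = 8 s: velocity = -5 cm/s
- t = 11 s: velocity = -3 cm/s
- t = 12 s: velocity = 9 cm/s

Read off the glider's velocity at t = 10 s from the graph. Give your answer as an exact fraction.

On 8–11 s the graph is linear from -5 to -3 cm/s: v(10) = -5 + (-3 − -5)·(10 − 8)/(11 − 8) = -11/3 cm/s.

-11/3 cm/s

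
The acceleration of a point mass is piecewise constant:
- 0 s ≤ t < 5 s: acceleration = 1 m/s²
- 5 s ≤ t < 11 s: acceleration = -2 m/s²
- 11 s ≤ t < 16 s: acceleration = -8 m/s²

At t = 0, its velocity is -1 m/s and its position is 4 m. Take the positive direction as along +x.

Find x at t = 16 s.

On each constant-a segment, Δv = aΔt and Δx = v₀Δt + ½aΔt²; chain segment to segment.
0–5 s: v starts -1 m/s; Δx = -1·5 + ½·1·5² = 7.5 m; v ends 4 m/s.
5–11 s: v starts 4 m/s; Δx = 4·6 + ½·-2·6² = -12 m; v ends -8 m/s.
11–16 s: v starts -8 m/s; Δx = -8·5 + ½·-8·5² = -140 m; v ends -48 m/s.
x(16) = 4 + Σ Δx = -140.5 m.

-140.5 m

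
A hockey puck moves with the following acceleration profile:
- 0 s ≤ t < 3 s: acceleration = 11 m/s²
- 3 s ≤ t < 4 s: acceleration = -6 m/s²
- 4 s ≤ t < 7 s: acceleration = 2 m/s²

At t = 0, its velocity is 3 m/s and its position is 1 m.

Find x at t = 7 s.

191.5 m

On each constant-a segment, Δv = aΔt and Δx = v₀Δt + ½aΔt²; chain segment to segment.
0–3 s: v starts 3 m/s; Δx = 3·3 + ½·11·3² = 58.5 m; v ends 36 m/s.
3–4 s: v starts 36 m/s; Δx = 36·1 + ½·-6·1² = 33 m; v ends 30 m/s.
4–7 s: v starts 30 m/s; Δx = 30·3 + ½·2·3² = 99 m; v ends 36 m/s.
x(7) = 1 + Σ Δx = 191.5 m.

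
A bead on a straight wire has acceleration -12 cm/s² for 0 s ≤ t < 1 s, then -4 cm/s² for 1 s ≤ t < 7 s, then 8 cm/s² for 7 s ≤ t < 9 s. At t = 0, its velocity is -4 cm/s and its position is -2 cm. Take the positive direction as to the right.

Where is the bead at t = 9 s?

-244 cm

On each constant-a segment, Δv = aΔt and Δx = v₀Δt + ½aΔt²; chain segment to segment.
0–1 s: v starts -4 cm/s; Δx = -4·1 + ½·-12·1² = -10 cm; v ends -16 cm/s.
1–7 s: v starts -16 cm/s; Δx = -16·6 + ½·-4·6² = -168 cm; v ends -40 cm/s.
7–9 s: v starts -40 cm/s; Δx = -40·2 + ½·8·2² = -64 cm; v ends -24 cm/s.
x(9) = -2 + Σ Δx = -244 cm.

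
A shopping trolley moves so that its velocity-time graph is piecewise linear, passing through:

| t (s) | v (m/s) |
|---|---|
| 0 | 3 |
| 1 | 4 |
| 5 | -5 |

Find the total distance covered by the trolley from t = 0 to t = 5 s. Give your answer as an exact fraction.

227/18 m

Distance (not displacement) is the total path length: add the absolute areas under v-t.
0–1 s: |½(3 + 4)(1)| = 3.5 m
1–5 s: v = 0 at t = 25/9 s; triangle areas 32/9 + 50/9 = 82/9 m
Total distance = 227/18 m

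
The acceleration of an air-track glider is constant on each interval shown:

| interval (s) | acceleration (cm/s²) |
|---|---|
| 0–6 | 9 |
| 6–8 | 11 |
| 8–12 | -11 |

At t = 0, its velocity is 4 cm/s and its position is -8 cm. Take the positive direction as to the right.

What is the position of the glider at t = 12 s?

On each constant-a segment, Δv = aΔt and Δx = v₀Δt + ½aΔt²; chain segment to segment.
0–6 s: v starts 4 cm/s; Δx = 4·6 + ½·9·6² = 186 cm; v ends 58 cm/s.
6–8 s: v starts 58 cm/s; Δx = 58·2 + ½·11·2² = 138 cm; v ends 80 cm/s.
8–12 s: v starts 80 cm/s; Δx = 80·4 + ½·-11·4² = 232 cm; v ends 36 cm/s.
x(12) = -8 + Σ Δx = 548 cm.

548 cm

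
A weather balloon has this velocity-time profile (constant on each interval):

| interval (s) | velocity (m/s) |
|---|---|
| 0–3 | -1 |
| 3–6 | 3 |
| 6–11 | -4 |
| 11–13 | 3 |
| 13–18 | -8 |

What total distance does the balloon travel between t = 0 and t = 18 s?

Distance (not displacement) is the total path length: add the absolute areas under v-t.
0–3 s: |-1| × 3 = 3 m
3–6 s: |3| × 3 = 9 m
6–11 s: |-4| × 5 = 20 m
11–13 s: |3| × 2 = 6 m
13–18 s: |-8| × 5 = 40 m
Total distance = 78 m

78 m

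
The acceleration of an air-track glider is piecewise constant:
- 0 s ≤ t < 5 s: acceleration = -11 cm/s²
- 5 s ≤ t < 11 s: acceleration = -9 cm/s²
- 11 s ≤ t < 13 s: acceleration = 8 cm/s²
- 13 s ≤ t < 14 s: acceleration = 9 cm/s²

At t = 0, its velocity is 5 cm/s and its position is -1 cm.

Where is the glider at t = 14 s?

-851 cm

On each constant-a segment, Δv = aΔt and Δx = v₀Δt + ½aΔt²; chain segment to segment.
0–5 s: v starts 5 cm/s; Δx = 5·5 + ½·-11·5² = -112.5 cm; v ends -50 cm/s.
5–11 s: v starts -50 cm/s; Δx = -50·6 + ½·-9·6² = -462 cm; v ends -104 cm/s.
11–13 s: v starts -104 cm/s; Δx = -104·2 + ½·8·2² = -192 cm; v ends -88 cm/s.
13–14 s: v starts -88 cm/s; Δx = -88·1 + ½·9·1² = -83.5 cm; v ends -79 cm/s.
x(14) = -1 + Σ Δx = -851 cm.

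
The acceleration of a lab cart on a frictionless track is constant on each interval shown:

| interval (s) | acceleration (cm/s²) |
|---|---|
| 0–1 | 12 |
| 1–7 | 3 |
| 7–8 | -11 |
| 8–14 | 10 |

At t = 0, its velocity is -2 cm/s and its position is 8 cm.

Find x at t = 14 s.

On each constant-a segment, Δv = aΔt and Δx = v₀Δt + ½aΔt²; chain segment to segment.
0–1 s: v starts -2 cm/s; Δx = -2·1 + ½·12·1² = 4 cm; v ends 10 cm/s.
1–7 s: v starts 10 cm/s; Δx = 10·6 + ½·3·6² = 114 cm; v ends 28 cm/s.
7–8 s: v starts 28 cm/s; Δx = 28·1 + ½·-11·1² = 22.5 cm; v ends 17 cm/s.
8–14 s: v starts 17 cm/s; Δx = 17·6 + ½·10·6² = 282 cm; v ends 77 cm/s.
x(14) = 8 + Σ Δx = 430.5 cm.

430.5 cm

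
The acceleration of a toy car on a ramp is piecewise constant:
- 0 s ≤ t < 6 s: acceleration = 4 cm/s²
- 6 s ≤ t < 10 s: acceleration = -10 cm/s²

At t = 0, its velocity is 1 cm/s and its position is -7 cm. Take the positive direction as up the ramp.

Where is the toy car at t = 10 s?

On each constant-a segment, Δv = aΔt and Δx = v₀Δt + ½aΔt²; chain segment to segment.
0–6 s: v starts 1 cm/s; Δx = 1·6 + ½·4·6² = 78 cm; v ends 25 cm/s.
6–10 s: v starts 25 cm/s; Δx = 25·4 + ½·-10·4² = 20 cm; v ends -15 cm/s.
x(10) = -7 + Σ Δx = 91 cm.

91 cm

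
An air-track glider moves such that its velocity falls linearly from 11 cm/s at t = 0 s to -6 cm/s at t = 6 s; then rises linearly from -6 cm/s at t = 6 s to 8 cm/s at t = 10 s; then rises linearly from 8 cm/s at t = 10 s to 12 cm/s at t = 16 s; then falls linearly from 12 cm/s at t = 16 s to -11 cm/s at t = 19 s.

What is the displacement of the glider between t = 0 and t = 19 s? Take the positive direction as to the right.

80.5 cm

Displacement is the signed area under the v-t curve.
0–6 s: ½(11 + -6)(6) = 15 cm
6–10 s: ½(-6 + 8)(4) = 4 cm
10–16 s: ½(8 + 12)(6) = 60 cm
16–19 s: ½(12 + -11)(3) = 1.5 cm
Net displacement = 80.5 cm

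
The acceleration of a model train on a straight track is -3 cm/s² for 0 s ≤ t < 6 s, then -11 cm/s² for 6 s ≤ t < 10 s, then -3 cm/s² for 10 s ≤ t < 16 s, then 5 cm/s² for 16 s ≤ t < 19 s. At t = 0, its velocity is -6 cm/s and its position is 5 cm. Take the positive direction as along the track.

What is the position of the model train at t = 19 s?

-966.5 cm

On each constant-a segment, Δv = aΔt and Δx = v₀Δt + ½aΔt²; chain segment to segment.
0–6 s: v starts -6 cm/s; Δx = -6·6 + ½·-3·6² = -90 cm; v ends -24 cm/s.
6–10 s: v starts -24 cm/s; Δx = -24·4 + ½·-11·4² = -184 cm; v ends -68 cm/s.
10–16 s: v starts -68 cm/s; Δx = -68·6 + ½·-3·6² = -462 cm; v ends -86 cm/s.
16–19 s: v starts -86 cm/s; Δx = -86·3 + ½·5·3² = -235.5 cm; v ends -71 cm/s.
x(19) = 5 + Σ Δx = -966.5 cm.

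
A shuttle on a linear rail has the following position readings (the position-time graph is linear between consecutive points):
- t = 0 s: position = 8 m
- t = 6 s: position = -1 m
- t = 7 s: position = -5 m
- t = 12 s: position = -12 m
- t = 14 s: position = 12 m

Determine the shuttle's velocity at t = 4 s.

-1.5 m/s

Velocity is the slope of the x-t graph on 0–6 s: (-1 − 8)/(6 − 0) = -1.5 m/s.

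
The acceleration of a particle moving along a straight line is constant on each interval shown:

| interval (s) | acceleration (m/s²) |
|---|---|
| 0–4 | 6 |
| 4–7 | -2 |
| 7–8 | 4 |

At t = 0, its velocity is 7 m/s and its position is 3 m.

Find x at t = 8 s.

190 m

On each constant-a segment, Δv = aΔt and Δx = v₀Δt + ½aΔt²; chain segment to segment.
0–4 s: v starts 7 m/s; Δx = 7·4 + ½·6·4² = 76 m; v ends 31 m/s.
4–7 s: v starts 31 m/s; Δx = 31·3 + ½·-2·3² = 84 m; v ends 25 m/s.
7–8 s: v starts 25 m/s; Δx = 25·1 + ½·4·1² = 27 m; v ends 29 m/s.
x(8) = 3 + Σ Δx = 190 m.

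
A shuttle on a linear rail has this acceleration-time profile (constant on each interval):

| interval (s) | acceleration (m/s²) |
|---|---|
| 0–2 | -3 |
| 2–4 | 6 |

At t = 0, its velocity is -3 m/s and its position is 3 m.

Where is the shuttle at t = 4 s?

-15 m

On each constant-a segment, Δv = aΔt and Δx = v₀Δt + ½aΔt²; chain segment to segment.
0–2 s: v starts -3 m/s; Δx = -3·2 + ½·-3·2² = -12 m; v ends -9 m/s.
2–4 s: v starts -9 m/s; Δx = -9·2 + ½·6·2² = -6 m; v ends 3 m/s.
x(4) = 3 + Σ Δx = -15 m.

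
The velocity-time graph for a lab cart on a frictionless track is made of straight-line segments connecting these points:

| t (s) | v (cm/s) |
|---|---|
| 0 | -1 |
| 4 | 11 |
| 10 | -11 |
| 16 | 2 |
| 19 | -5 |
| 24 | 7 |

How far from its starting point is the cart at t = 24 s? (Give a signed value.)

Net displacement equals the area under the velocity-time graph (areas below the axis count negative).
0–4 s: ½(-1 + 11)(4) = 20 cm
4–10 s: ½(11 + -11)(6) = 0 cm
10–16 s: ½(-11 + 2)(6) = -27 cm
16–19 s: ½(2 + -5)(3) = -4.5 cm
19–24 s: ½(-5 + 7)(5) = 5 cm
Net displacement = -6.5 cm

-6.5 cm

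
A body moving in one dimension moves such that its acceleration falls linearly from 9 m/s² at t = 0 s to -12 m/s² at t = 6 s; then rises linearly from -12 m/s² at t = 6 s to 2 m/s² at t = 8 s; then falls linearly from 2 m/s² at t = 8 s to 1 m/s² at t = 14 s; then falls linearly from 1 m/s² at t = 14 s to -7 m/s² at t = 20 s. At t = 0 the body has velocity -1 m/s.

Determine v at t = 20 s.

-29 m/s

Δv equals the area under the a-t graph; then v = v₀ + Δv.
0–6 s: ½(9 + -12)(6) = -9 m/s
6–8 s: ½(-12 + 2)(2) = -10 m/s
8–14 s: ½(2 + 1)(6) = 9 m/s
14–20 s: ½(1 + -7)(6) = -18 m/s
Δv = -28 m/s, so v(20) = -1 + (-28) = -29 m/s.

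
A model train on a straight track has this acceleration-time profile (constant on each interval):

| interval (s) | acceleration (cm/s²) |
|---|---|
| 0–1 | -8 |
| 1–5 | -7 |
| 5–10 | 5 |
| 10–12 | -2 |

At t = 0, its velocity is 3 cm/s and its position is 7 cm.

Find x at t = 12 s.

On each constant-a segment, Δv = aΔt and Δx = v₀Δt + ½aΔt²; chain segment to segment.
0–1 s: v starts 3 cm/s; Δx = 3·1 + ½·-8·1² = -1 cm; v ends -5 cm/s.
1–5 s: v starts -5 cm/s; Δx = -5·4 + ½·-7·4² = -76 cm; v ends -33 cm/s.
5–10 s: v starts -33 cm/s; Δx = -33·5 + ½·5·5² = -102.5 cm; v ends -8 cm/s.
10–12 s: v starts -8 cm/s; Δx = -8·2 + ½·-2·2² = -20 cm; v ends -12 cm/s.
x(12) = 7 + Σ Δx = -192.5 cm.

-192.5 cm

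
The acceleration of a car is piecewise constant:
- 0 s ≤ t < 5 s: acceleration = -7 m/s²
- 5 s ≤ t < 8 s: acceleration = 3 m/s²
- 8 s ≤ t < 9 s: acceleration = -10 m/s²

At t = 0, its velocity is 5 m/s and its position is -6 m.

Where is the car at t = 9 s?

On each constant-a segment, Δv = aΔt and Δx = v₀Δt + ½aΔt²; chain segment to segment.
0–5 s: v starts 5 m/s; Δx = 5·5 + ½·-7·5² = -62.5 m; v ends -30 m/s.
5–8 s: v starts -30 m/s; Δx = -30·3 + ½·3·3² = -76.5 m; v ends -21 m/s.
8–9 s: v starts -21 m/s; Δx = -21·1 + ½·-10·1² = -26 m; v ends -31 m/s.
x(9) = -6 + Σ Δx = -171 m.

-171 m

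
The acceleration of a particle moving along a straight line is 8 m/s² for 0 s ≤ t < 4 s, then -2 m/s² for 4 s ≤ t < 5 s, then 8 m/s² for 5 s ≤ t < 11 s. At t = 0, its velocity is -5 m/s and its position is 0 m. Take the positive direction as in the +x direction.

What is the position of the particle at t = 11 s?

On each constant-a segment, Δv = aΔt and Δx = v₀Δt + ½aΔt²; chain segment to segment.
0–4 s: v starts -5 m/s; Δx = -5·4 + ½·8·4² = 44 m; v ends 27 m/s.
4–5 s: v starts 27 m/s; Δx = 27·1 + ½·-2·1² = 26 m; v ends 25 m/s.
5–11 s: v starts 25 m/s; Δx = 25·6 + ½·8·6² = 294 m; v ends 73 m/s.
x(11) = 0 + Σ Δx = 364 m.

364 m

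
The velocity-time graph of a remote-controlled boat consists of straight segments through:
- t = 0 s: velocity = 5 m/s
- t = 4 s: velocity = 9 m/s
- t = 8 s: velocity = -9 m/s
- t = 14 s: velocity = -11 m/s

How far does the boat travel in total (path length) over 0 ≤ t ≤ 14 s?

106 m

Distance (not displacement) is the total path length: add the absolute areas under v-t.
0–4 s: |½(5 + 9)(4)| = 28 m
4–8 s: v = 0 at t = 6 s; triangle areas 9 + 9 = 18 m
8–14 s: |½(-9 + -11)(6)| = 60 m
Total distance = 106 m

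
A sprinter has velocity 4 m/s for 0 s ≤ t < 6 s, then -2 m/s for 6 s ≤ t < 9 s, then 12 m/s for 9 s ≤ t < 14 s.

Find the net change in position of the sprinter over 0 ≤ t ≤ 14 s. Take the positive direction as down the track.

78 m

Displacement is the signed area under the v-t curve.
0–6 s: 4 × 6 = 24 m
6–9 s: -2 × 3 = -6 m
9–14 s: 12 × 5 = 60 m
Net displacement = 78 m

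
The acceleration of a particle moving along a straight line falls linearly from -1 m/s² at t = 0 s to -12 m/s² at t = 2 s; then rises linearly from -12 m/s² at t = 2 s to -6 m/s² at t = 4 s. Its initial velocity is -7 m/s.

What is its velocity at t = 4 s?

Δv equals the area under the a-t graph; then v = v₀ + Δv.
0–2 s: ½(-1 + -12)(2) = -13 m/s
2–4 s: ½(-12 + -6)(2) = -18 m/s
Δv = -31 m/s, so v(4) = -7 + (-31) = -38 m/s.

-38 m/s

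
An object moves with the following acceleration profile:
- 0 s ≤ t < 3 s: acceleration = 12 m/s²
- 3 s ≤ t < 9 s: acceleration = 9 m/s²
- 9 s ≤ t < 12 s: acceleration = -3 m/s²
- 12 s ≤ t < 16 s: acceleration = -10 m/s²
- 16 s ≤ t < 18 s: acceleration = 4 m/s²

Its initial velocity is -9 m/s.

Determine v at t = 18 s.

Δv equals the area under the a-t graph; then v = v₀ + Δv.
0–3 s: 12 × 3 = 36 m/s
3–9 s: 9 × 6 = 54 m/s
9–12 s: -3 × 3 = -9 m/s
12–16 s: -10 × 4 = -40 m/s
16–18 s: 4 × 2 = 8 m/s
Δv = 49 m/s, so v(18) = -9 + (49) = 40 m/s.

40 m/s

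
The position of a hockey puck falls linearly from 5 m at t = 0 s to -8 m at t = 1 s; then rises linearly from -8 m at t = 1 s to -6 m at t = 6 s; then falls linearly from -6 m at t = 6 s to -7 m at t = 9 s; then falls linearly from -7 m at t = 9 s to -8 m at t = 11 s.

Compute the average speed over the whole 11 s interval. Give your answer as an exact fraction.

17/11 m/s

Average speed = (total path length)/(elapsed time); on a piecewise-linear x-t graph the path length is Σ|Δx|.
0–1 s: |Δx| = |-8 − 5| = 13 m
1–6 s: |Δx| = |-6 − -8| = 2 m
6–9 s: |Δx| = |-7 − -6| = 1 m
9–11 s: |Δx| = |-8 − -7| = 1 m
Total path = 17 m; average speed = 17/11 = 17/11 m/s.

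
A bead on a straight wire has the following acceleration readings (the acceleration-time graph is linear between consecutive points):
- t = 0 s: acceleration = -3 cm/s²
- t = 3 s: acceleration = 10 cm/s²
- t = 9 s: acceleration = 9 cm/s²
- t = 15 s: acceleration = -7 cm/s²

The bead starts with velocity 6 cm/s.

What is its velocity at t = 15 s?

79.5 cm/s

Δv equals the area under the a-t graph; then v = v₀ + Δv.
0–3 s: ½(-3 + 10)(3) = 10.5 cm/s
3–9 s: ½(10 + 9)(6) = 57 cm/s
9–15 s: ½(9 + -7)(6) = 6 cm/s
Δv = 73.5 cm/s, so v(15) = 6 + (73.5) = 79.5 cm/s.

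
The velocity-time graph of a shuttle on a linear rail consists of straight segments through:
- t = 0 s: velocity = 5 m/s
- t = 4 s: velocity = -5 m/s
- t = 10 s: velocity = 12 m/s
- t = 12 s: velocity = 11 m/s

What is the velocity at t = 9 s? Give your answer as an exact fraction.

55/6 m/s

On 4–10 s the graph is linear from -5 to 12 m/s: v(9) = -5 + (12 − -5)·(9 − 4)/(10 − 4) = 55/6 m/s.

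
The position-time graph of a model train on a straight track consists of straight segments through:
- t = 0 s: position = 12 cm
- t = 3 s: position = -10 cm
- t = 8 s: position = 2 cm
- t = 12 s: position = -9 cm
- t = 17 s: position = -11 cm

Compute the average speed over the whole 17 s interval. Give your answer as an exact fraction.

47/17 cm/s

Average speed = (total path length)/(elapsed time); on a piecewise-linear x-t graph the path length is Σ|Δx|.
0–3 s: |Δx| = |-10 − 12| = 22 cm
3–8 s: |Δx| = |2 − -10| = 12 cm
8–12 s: |Δx| = |-9 − 2| = 11 cm
12–17 s: |Δx| = |-11 − -9| = 2 cm
Total path = 47 cm; average speed = 47/17 = 47/17 cm/s.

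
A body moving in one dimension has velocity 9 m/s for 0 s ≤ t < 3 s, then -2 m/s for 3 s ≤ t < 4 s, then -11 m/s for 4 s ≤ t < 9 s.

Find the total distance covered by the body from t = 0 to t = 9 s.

84 m

Total distance travelled is ∫|v| dt — sum the magnitudes of each area piece.
0–3 s: |9| × 3 = 27 m
3–4 s: |-2| × 1 = 2 m
4–9 s: |-11| × 5 = 55 m
Total distance = 84 m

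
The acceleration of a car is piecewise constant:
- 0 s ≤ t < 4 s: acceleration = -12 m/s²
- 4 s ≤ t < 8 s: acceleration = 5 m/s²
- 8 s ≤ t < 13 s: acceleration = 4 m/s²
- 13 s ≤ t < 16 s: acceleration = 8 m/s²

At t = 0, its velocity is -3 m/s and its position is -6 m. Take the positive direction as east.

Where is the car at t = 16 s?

-380 m

On each constant-a segment, Δv = aΔt and Δx = v₀Δt + ½aΔt²; chain segment to segment.
0–4 s: v starts -3 m/s; Δx = -3·4 + ½·-12·4² = -108 m; v ends -51 m/s.
4–8 s: v starts -51 m/s; Δx = -51·4 + ½·5·4² = -164 m; v ends -31 m/s.
8–13 s: v starts -31 m/s; Δx = -31·5 + ½·4·5² = -105 m; v ends -11 m/s.
13–16 s: v starts -11 m/s; Δx = -11·3 + ½·8·3² = 3 m; v ends 13 m/s.
x(16) = -6 + Σ Δx = -380 m.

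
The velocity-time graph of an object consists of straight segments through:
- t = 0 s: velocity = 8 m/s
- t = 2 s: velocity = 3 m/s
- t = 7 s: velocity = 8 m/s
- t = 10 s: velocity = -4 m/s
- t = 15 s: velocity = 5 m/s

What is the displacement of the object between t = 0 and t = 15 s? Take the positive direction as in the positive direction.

Net displacement equals the area under the velocity-time graph (areas below the axis count negative).
0–2 s: ½(8 + 3)(2) = 11 m
2–7 s: ½(3 + 8)(5) = 27.5 m
7–10 s: ½(8 + -4)(3) = 6 m
10–15 s: ½(-4 + 5)(5) = 2.5 m
Net displacement = 47 m

47 m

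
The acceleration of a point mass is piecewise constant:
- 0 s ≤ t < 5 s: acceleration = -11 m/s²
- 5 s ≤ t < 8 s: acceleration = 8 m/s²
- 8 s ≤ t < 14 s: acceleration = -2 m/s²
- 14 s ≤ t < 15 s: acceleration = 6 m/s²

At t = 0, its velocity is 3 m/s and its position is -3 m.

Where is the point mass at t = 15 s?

-486.5 m

On each constant-a segment, Δv = aΔt and Δx = v₀Δt + ½aΔt²; chain segment to segment.
0–5 s: v starts 3 m/s; Δx = 3·5 + ½·-11·5² = -122.5 m; v ends -52 m/s.
5–8 s: v starts -52 m/s; Δx = -52·3 + ½·8·3² = -120 m; v ends -28 m/s.
8–14 s: v starts -28 m/s; Δx = -28·6 + ½·-2·6² = -204 m; v ends -40 m/s.
14–15 s: v starts -40 m/s; Δx = -40·1 + ½·6·1² = -37 m; v ends -34 m/s.
x(15) = -3 + Σ Δx = -486.5 m.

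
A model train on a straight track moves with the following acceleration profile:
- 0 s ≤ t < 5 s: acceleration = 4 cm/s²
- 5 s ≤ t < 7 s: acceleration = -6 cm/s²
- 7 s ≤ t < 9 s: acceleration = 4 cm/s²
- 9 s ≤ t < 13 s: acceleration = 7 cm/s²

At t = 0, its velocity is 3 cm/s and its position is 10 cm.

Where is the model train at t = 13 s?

On each constant-a segment, Δv = aΔt and Δx = v₀Δt + ½aΔt²; chain segment to segment.
0–5 s: v starts 3 cm/s; Δx = 3·5 + ½·4·5² = 65 cm; v ends 23 cm/s.
5–7 s: v starts 23 cm/s; Δx = 23·2 + ½·-6·2² = 34 cm; v ends 11 cm/s.
7–9 s: v starts 11 cm/s; Δx = 11·2 + ½·4·2² = 30 cm; v ends 19 cm/s.
9–13 s: v starts 19 cm/s; Δx = 19·4 + ½·7·4² = 132 cm; v ends 47 cm/s.
x(13) = 10 + Σ Δx = 271 cm.

271 cm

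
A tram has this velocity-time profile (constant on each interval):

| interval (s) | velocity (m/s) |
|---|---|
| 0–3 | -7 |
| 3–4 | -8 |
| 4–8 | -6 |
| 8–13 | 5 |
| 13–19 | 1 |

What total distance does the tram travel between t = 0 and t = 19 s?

Total distance travelled is ∫|v| dt — sum the magnitudes of each area piece.
0–3 s: |-7| × 3 = 21 m
3–4 s: |-8| × 1 = 8 m
4–8 s: |-6| × 4 = 24 m
8–13 s: |5| × 5 = 25 m
13–19 s: |1| × 6 = 6 m
Total distance = 84 m

84 m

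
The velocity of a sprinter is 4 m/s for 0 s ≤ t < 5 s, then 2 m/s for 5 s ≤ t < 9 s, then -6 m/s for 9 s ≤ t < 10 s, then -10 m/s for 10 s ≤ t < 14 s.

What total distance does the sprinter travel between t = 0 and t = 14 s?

74 m

Distance (not displacement) is the total path length: add the absolute areas under v-t.
0–5 s: |4| × 5 = 20 m
5–9 s: |2| × 4 = 8 m
9–10 s: |-6| × 1 = 6 m
10–14 s: |-10| × 4 = 40 m
Total distance = 74 m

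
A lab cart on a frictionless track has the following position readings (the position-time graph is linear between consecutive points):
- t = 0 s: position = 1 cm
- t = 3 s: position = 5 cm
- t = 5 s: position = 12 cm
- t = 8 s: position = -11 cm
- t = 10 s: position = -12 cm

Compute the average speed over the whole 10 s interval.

3.5 cm/s

Average speed = (total path length)/(elapsed time); on a piecewise-linear x-t graph the path length is Σ|Δx|.
0–3 s: |Δx| = |5 − 1| = 4 cm
3–5 s: |Δx| = |12 − 5| = 7 cm
5–8 s: |Δx| = |-11 − 12| = 23 cm
8–10 s: |Δx| = |-12 − -11| = 1 cm
Total path = 35 cm; average speed = 35/10 = 3.5 cm/s.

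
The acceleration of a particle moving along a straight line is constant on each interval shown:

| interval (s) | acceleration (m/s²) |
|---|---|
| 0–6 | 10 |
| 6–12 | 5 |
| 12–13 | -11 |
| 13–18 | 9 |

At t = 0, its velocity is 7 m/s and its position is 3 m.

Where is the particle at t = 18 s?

1351 m

On each constant-a segment, Δv = aΔt and Δx = v₀Δt + ½aΔt²; chain segment to segment.
0–6 s: v starts 7 m/s; Δx = 7·6 + ½·10·6² = 222 m; v ends 67 m/s.
6–12 s: v starts 67 m/s; Δx = 67·6 + ½·5·6² = 492 m; v ends 97 m/s.
12–13 s: v starts 97 m/s; Δx = 97·1 + ½·-11·1² = 91.5 m; v ends 86 m/s.
13–18 s: v starts 86 m/s; Δx = 86·5 + ½·9·5² = 542.5 m; v ends 131 m/s.
x(18) = 3 + Σ Δx = 1351 m.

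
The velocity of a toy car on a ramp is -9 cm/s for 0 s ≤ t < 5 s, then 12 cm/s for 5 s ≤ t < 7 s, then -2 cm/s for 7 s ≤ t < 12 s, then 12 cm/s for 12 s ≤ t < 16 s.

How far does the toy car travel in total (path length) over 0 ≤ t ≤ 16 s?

Distance (not displacement) is the total path length: add the absolute areas under v-t.
0–5 s: |-9| × 5 = 45 cm
5–7 s: |12| × 2 = 24 cm
7–12 s: |-2| × 5 = 10 cm
12–16 s: |12| × 4 = 48 cm
Total distance = 127 cm

127 cm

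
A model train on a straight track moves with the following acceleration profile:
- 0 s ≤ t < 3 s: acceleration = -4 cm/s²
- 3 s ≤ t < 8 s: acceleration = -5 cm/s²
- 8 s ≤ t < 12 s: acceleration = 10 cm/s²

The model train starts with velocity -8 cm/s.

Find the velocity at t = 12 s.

-5 cm/s

Δv equals the area under the a-t graph; then v = v₀ + Δv.
0–3 s: -4 × 3 = -12 cm/s
3–8 s: -5 × 5 = -25 cm/s
8–12 s: 10 × 4 = 40 cm/s
Δv = 3 cm/s, so v(12) = -8 + (3) = -5 cm/s.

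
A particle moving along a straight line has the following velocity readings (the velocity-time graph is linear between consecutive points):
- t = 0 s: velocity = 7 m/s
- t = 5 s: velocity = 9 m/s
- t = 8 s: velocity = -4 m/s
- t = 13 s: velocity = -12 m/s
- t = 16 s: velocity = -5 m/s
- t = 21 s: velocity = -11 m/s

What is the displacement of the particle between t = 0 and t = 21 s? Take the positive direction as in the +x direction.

Net displacement equals the area under the velocity-time graph (areas below the axis count negative).
0–5 s: ½(7 + 9)(5) = 40 m
5–8 s: ½(9 + -4)(3) = 7.5 m
8–13 s: ½(-4 + -12)(5) = -40 m
13–16 s: ½(-12 + -5)(3) = -25.5 m
16–21 s: ½(-5 + -11)(5) = -40 m
Net displacement = -58 m

-58 m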